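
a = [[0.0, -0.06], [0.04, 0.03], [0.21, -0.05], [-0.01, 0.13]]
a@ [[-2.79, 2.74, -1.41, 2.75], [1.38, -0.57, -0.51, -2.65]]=[[-0.08, 0.03, 0.03, 0.16], [-0.07, 0.09, -0.07, 0.03], [-0.65, 0.6, -0.27, 0.71], [0.21, -0.10, -0.05, -0.37]]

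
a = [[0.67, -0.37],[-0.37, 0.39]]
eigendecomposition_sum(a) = [[0.63, -0.43], [-0.43, 0.3]] + [[0.04, 0.06], [0.06, 0.09]]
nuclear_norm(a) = 1.06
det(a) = 0.12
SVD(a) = [[-0.82, 0.57], [0.57, 0.82]] @ diag([0.9256008088970497, 0.1343991911029504]) @ [[-0.82, 0.57], [0.57, 0.82]]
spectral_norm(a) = 0.93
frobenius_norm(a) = 0.94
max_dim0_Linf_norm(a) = 0.67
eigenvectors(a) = [[0.82, 0.57],[-0.57, 0.82]]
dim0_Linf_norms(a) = [0.67, 0.39]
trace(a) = 1.06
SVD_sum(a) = [[0.63, -0.43], [-0.43, 0.3]] + [[0.04, 0.06], [0.06, 0.09]]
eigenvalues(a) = [0.93, 0.13]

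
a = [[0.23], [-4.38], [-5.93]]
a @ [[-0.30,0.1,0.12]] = [[-0.07, 0.02, 0.03], [1.31, -0.44, -0.53], [1.78, -0.59, -0.71]]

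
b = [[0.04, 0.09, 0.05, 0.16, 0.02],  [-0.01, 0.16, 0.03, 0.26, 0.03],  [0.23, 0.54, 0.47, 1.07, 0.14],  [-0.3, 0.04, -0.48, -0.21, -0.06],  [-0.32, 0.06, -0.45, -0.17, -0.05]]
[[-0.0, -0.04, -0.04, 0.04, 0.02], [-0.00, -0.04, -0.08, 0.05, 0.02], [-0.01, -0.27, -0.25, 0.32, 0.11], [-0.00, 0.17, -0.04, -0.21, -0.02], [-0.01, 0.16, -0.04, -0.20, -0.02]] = b @ [[0.07,-0.12,0.06,-0.07,0.07], [-0.33,0.27,-0.33,-0.53,-0.01], [-0.16,-0.13,0.04,0.24,-0.02], [0.21,-0.32,-0.11,0.49,0.13], [0.02,0.1,0.13,-0.11,-0.25]]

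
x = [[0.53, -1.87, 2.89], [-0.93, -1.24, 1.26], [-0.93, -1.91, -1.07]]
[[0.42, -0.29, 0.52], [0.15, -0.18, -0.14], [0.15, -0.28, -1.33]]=x @ [[0.08, -0.01, 0.17],[-0.14, 0.15, 0.39],[0.04, 0.00, 0.40]]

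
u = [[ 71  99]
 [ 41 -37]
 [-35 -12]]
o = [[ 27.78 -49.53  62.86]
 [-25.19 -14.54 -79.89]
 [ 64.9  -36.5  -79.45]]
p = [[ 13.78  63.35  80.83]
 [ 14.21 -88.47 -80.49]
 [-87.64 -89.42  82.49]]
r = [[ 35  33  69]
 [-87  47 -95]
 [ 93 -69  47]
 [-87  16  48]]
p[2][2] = 82.49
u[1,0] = 41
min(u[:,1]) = -37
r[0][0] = 35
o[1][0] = -25.19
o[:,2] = [62.86, -79.89, -79.45]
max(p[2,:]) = 82.49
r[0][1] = 33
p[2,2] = 82.49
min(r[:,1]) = -69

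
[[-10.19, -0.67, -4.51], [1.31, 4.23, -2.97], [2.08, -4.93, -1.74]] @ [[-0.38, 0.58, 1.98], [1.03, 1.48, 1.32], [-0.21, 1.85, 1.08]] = [[4.13, -15.25, -25.93], [4.48, 1.53, 4.97], [-5.50, -9.31, -4.27]]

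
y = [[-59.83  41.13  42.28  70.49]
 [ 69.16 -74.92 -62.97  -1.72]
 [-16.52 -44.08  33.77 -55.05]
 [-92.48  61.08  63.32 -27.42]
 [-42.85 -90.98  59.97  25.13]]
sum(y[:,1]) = -107.77000000000001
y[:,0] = [-59.83, 69.16, -16.52, -92.48, -42.85]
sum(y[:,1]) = -107.77000000000001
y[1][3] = -1.72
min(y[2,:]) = -55.05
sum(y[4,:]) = -48.73000000000002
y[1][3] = -1.72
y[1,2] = -62.97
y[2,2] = 33.77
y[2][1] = -44.08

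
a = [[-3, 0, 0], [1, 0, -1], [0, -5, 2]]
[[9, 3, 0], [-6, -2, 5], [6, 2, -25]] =a@[[-3, -1, 0], [0, 0, 3], [3, 1, -5]]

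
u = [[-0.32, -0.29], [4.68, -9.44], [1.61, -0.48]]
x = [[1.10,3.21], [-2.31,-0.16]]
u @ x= [[0.32, -0.98], [26.95, 16.53], [2.88, 5.24]]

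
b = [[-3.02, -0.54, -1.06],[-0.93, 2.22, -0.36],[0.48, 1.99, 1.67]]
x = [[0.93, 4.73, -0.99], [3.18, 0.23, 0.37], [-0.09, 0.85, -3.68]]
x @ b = [[-7.68,8.03,-4.34], [-9.64,-0.47,-2.84], [-2.29,-5.39,-6.36]]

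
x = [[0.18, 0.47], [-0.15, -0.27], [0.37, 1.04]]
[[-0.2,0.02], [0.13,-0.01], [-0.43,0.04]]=x @ [[-0.26, -0.02], [-0.32, 0.05]]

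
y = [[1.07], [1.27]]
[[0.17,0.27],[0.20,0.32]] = y @ [[0.16,0.25]]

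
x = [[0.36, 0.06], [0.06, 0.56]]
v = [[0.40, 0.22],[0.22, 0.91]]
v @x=[[0.16, 0.15], [0.13, 0.52]]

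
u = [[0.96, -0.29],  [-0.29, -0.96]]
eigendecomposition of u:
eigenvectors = [[0.99, 0.15], [-0.15, 0.99]]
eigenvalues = [1.0, -1.0]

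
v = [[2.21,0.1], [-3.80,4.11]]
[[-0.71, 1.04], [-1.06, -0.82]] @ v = [[-5.52,  4.2], [0.77,  -3.48]]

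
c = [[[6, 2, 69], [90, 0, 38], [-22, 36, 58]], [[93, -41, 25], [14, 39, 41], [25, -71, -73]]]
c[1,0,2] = 25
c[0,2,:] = [-22, 36, 58]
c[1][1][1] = 39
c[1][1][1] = 39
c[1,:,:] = [[93, -41, 25], [14, 39, 41], [25, -71, -73]]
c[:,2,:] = [[-22, 36, 58], [25, -71, -73]]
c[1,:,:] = [[93, -41, 25], [14, 39, 41], [25, -71, -73]]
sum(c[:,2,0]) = 3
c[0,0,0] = 6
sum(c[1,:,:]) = 52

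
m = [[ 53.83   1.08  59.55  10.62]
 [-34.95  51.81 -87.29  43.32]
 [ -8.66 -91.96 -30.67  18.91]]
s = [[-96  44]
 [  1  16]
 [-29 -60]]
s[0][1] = 44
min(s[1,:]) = 1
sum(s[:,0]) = -124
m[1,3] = 43.32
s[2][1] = -60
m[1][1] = 51.81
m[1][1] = 51.81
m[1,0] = -34.95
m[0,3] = 10.62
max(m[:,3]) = 43.32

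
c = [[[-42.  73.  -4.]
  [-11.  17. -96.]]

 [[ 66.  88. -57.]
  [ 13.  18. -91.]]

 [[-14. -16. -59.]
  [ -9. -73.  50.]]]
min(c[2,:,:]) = -73.0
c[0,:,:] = [[-42.0, 73.0, -4.0], [-11.0, 17.0, -96.0]]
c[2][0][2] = -59.0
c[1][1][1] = 18.0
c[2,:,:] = [[-14.0, -16.0, -59.0], [-9.0, -73.0, 50.0]]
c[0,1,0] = -11.0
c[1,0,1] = 88.0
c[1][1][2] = -91.0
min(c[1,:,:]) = -91.0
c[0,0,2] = -4.0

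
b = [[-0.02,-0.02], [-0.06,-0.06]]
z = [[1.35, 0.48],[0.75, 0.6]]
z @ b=[[-0.06, -0.06], [-0.05, -0.05]]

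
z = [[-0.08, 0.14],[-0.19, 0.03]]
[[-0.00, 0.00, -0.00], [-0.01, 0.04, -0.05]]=z@[[0.06, -0.2, 0.27], [0.03, -0.09, 0.13]]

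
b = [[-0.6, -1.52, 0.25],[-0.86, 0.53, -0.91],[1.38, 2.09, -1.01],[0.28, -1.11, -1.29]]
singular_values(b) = [3.18, 1.77, 1.26]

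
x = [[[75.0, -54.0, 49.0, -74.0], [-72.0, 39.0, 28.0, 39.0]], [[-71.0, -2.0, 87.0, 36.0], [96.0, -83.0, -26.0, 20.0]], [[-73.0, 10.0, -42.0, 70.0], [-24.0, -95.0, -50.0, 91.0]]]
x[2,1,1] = -95.0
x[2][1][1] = -95.0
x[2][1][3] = 91.0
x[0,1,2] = 28.0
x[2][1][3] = 91.0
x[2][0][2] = -42.0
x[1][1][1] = -83.0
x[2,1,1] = -95.0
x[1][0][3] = 36.0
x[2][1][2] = -50.0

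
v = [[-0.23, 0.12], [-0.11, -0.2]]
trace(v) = -0.43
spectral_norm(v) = 0.26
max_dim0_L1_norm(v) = 0.34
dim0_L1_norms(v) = [0.34, 0.32]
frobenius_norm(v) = 0.35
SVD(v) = [[-1.00,-0.08], [-0.08,1.00]] @ diag([0.2596350951055741, 0.22801231850389028]) @ [[0.92, -0.40], [-0.4, -0.92]]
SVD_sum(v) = [[-0.24,0.1], [-0.02,0.01]] + [[0.01, 0.02], [-0.09, -0.21]]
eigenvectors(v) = [[(0.72+0j),0.72-0.00j],[0.09+0.69j,0.09-0.69j]]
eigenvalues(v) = [(-0.22+0.11j), (-0.22-0.11j)]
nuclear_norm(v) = 0.49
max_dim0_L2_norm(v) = 0.25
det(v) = 0.06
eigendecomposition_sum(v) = [[-0.12+0.04j, (0.06+0.11j)],[(-0.06-0.1j), (-0.1+0.07j)]] + [[(-0.12-0.04j),0.06-0.11j], [-0.06+0.10j,(-0.1-0.07j)]]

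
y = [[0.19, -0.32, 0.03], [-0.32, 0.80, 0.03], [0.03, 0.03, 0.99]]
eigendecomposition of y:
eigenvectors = [[-0.92, -0.39, -0.06], [-0.39, 0.88, 0.25], [0.04, -0.26, 0.97]]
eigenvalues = [0.05, 0.93, 1.0]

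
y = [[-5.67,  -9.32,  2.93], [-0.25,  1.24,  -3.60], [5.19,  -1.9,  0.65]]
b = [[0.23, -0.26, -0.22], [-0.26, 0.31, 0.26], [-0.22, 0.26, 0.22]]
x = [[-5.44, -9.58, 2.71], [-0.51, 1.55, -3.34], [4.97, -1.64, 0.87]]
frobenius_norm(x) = 13.06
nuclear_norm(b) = 0.76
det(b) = 0.00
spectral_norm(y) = 11.49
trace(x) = -3.02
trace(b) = 0.76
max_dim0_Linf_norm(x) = 9.58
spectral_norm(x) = 11.53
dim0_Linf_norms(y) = [5.67, 9.32, 3.6]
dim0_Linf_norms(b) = [0.26, 0.31, 0.26]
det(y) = 189.37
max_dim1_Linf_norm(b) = 0.31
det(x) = 158.63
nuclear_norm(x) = 19.61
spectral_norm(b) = 0.75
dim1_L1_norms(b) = [0.71, 0.83, 0.7]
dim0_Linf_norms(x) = [5.44, 9.58, 3.34]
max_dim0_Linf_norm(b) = 0.31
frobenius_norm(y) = 13.16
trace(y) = -3.78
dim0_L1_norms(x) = [10.92, 12.77, 6.92]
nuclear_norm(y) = 20.10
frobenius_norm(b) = 0.75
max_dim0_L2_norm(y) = 9.59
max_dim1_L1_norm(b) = 0.83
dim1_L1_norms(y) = [17.92, 5.09, 7.74]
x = y + b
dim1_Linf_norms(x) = [9.58, 3.34, 4.97]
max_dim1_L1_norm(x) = 17.73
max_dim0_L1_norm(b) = 0.83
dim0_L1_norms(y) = [11.11, 12.46, 7.18]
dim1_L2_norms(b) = [0.41, 0.48, 0.41]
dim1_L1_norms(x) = [17.73, 5.4, 7.48]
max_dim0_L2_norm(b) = 0.48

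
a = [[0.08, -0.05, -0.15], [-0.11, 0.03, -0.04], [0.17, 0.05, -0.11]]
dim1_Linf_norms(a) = [0.15, 0.11, 0.17]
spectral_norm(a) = 0.26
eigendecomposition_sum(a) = [[0.02+0.06j,  -0.00+0.03j,  (-0.06-0.01j)], [-0.02+0.05j,  (-0.02+0.02j),  -0.04-0.04j], [(0.08+0.02j),  0.03+0.03j,  -0.05+0.07j]] + [[(0.02-0.06j), -0.00-0.03j, (-0.06+0.01j)],[(-0.02-0.05j), (-0.02-0.02j), -0.04+0.04j],[(0.08-0.02j), (0.03-0.03j), (-0.05-0.07j)]] + [[(0.04-0j), -0.04-0.00j, -0.02-0.00j], [(-0.07+0j), 0.07+0.00j, (0.04+0j)], [0.02-0.00j, -0.02-0.00j, (-0.01-0j)]]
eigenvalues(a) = [(-0.05+0.14j), (-0.05-0.14j), (0.1+0j)]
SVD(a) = [[-0.60, -0.59, -0.54], [0.23, -0.77, 0.6], [-0.77, 0.23, 0.6]] @ diag([0.2620925916862264, 0.12294724273455755, 0.07544169196914152]) @ [[-0.78, -0.01, 0.63],  [0.62, 0.15, 0.77],  [-0.10, 0.99, -0.11]]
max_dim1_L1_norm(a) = 0.33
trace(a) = 0.00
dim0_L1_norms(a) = [0.36, 0.13, 0.3]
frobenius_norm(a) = 0.30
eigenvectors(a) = [[(0.27+0.46j), 0.27-0.46j, -0.50+0.00j], [-0.09+0.46j, (-0.09-0.46j), 0.84+0.00j], [0.71+0.00j, (0.71-0j), (-0.2+0j)]]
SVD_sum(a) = [[0.12, 0.0, -0.10], [-0.05, -0.00, 0.04], [0.16, 0.0, -0.13]] + [[-0.05, -0.01, -0.06], [-0.06, -0.01, -0.07], [0.02, 0.00, 0.02]] + [[0.0, -0.04, 0.00], [-0.0, 0.04, -0.00], [-0.00, 0.04, -0.00]]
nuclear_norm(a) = 0.46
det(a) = 0.00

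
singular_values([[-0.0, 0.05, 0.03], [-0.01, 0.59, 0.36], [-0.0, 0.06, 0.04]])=[0.7, 0.0, 0.0]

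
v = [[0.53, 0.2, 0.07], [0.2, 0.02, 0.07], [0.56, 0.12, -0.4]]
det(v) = 0.02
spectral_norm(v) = 0.86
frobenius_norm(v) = 0.93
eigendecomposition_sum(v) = [[0.55, 0.18, 0.05],  [0.21, 0.07, 0.02],  [0.32, 0.11, 0.03]] + [[-0.01, -0.0, 0.02], [-0.03, -0.0, 0.06], [0.25, 0.00, -0.43]] + [[-0.01, 0.02, 0.00], [0.02, -0.05, -0.01], [-0.0, 0.01, 0.00]]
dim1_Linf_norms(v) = [0.53, 0.2, 0.56]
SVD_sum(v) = [[0.48, 0.13, -0.15], [0.16, 0.04, -0.05], [0.61, 0.17, -0.20]] + [[0.06, 0.05, 0.23], [0.03, 0.02, 0.11], [-0.05, -0.04, -0.20]] + [[-0.01, 0.02, -0.0],[0.01, -0.05, 0.01],[0.0, -0.00, 0.00]]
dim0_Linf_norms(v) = [0.56, 0.2, 0.4]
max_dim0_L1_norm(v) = 1.29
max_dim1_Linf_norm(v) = 0.56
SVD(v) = [[-0.6,-0.69,-0.39], [-0.20,-0.35,0.92], [-0.77,0.63,0.07]] @ diag([0.8593178125253875, 0.3430910739512156, 0.05441885749981143]) @ [[-0.92, -0.25, 0.29], [-0.25, -0.2, -0.95], [0.30, -0.95, 0.13]]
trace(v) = 0.15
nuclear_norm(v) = 1.26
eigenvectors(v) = [[-0.82, -0.04, 0.3], [-0.31, -0.13, -0.94], [-0.48, 0.99, 0.16]]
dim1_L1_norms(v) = [0.8, 0.29, 1.08]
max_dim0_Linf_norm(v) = 0.56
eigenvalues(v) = [0.65, -0.44, -0.06]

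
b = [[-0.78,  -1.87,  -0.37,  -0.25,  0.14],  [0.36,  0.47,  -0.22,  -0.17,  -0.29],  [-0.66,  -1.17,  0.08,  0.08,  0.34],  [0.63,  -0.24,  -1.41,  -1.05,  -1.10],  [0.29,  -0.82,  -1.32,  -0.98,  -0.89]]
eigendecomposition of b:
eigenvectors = [[-0.23, -0.73, -0.75, 0.37, -0.35],  [-0.1, 0.26, 0.35, -0.02, 0.1],  [0.01, -0.56, -0.40, -0.53, 0.56],  [-0.70, 0.29, 0.29, 0.16, -0.68],  [-0.67, 0.04, -0.28, 0.74, -0.29]]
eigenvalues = [-1.91, -0.3, 0.04, 0.0, 0.0]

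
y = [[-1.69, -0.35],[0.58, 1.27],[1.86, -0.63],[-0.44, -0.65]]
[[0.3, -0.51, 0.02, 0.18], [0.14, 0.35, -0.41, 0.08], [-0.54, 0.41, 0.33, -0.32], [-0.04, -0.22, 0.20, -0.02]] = y @ [[-0.22,  0.27,  0.06,  -0.13],[0.21,  0.15,  -0.35,  0.12]]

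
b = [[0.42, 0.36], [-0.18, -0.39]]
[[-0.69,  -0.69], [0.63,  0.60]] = b @ [[-0.40, -0.52], [-1.44, -1.31]]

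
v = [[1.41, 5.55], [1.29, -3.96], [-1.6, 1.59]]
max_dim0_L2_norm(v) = 7.0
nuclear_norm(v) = 9.49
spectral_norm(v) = 7.00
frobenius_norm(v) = 7.43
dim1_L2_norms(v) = [5.73, 4.16, 2.26]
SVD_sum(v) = [[0.02, 5.56], [-0.02, -3.95], [0.01, 1.58]] + [[1.39, -0.01], [1.31, -0.01], [-1.61, 0.01]]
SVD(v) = [[0.79, 0.56], [-0.56, 0.52], [0.23, -0.64]] @ diag([7.000921373140454, 2.4922880907120644]) @ [[0.00,1.0],[1.00,-0.0]]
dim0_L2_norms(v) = [2.49, 7.0]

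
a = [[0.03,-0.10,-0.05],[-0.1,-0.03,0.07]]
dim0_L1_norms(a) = [0.13, 0.13, 0.12]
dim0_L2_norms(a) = [0.1, 0.1, 0.09]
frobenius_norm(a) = 0.17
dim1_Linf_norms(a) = [0.1, 0.1]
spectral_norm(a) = 0.14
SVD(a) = [[-0.58, 0.81], [0.81, 0.58]] @ diag([0.13527749258468685, 0.1044030650891055]) @ [[-0.73, 0.25, 0.64],[-0.32, -0.95, 0.0]]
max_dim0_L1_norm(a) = 0.13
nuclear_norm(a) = 0.24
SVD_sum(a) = [[0.06, -0.02, -0.05], [-0.08, 0.03, 0.07]] + [[-0.03, -0.08, 0.0], [-0.02, -0.06, 0.0]]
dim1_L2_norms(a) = [0.12, 0.13]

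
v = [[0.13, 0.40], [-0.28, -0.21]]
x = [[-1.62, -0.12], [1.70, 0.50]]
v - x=[[1.75, 0.52], [-1.98, -0.71]]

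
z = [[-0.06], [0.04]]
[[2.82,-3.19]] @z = [[-0.30]]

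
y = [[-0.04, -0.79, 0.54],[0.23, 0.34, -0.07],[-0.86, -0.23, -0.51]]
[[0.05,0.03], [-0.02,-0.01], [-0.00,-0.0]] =y@[[-0.01, -0.01],[-0.03, -0.02],[0.04, 0.03]]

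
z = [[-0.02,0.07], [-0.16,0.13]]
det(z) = 0.01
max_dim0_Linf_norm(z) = 0.16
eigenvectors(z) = [[-0.39+0.39j,-0.39-0.39j],[(-0.83+0j),-0.83-0.00j]]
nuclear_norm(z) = 0.25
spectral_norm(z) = 0.21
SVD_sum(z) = [[-0.05, 0.04],[-0.15, 0.14]] + [[0.03, 0.03], [-0.01, -0.01]]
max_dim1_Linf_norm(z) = 0.16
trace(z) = 0.11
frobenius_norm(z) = 0.22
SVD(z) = [[-0.29, -0.96],[-0.96, 0.29]] @ diag([0.21493976626249914, 0.040011209417140134]) @ [[0.74, -0.67], [-0.67, -0.74]]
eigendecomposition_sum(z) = [[-0.01+0.06j, 0.04-0.03j], [(-0.08+0.06j), 0.06+0.01j]] + [[-0.01-0.06j,0.04+0.03j], [(-0.08-0.06j),(0.06-0.01j)]]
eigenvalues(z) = [(0.06+0.07j), (0.06-0.07j)]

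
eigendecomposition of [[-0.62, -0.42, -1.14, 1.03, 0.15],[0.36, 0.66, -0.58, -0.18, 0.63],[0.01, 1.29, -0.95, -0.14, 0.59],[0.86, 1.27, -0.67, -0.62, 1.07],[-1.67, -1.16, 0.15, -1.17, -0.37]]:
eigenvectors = [[0.02+0.11j, (0.02-0.11j), 0.73+0.00j, -0.42+0.00j, 0.36+0.00j], [(0.03+0.31j), (0.03-0.31j), -0.21+0.00j, 0.15+0.00j, -0.08+0.00j], [0.08+0.30j, (0.08-0.3j), (0.1+0j), (0.53+0j), -0.53+0.00j], [(0.05+0.52j), 0.05-0.52j, (-0.61+0j), (0.27+0j), (-0.33+0j)], [-0.72+0.00j, -0.72-0.00j, 0.22+0.00j, (0.67+0j), (-0.69+0j)]]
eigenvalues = [(-0.21+1.52j), (-0.21-1.52j), (-1.47+0j), (0.08+0j), (-0.07+0j)]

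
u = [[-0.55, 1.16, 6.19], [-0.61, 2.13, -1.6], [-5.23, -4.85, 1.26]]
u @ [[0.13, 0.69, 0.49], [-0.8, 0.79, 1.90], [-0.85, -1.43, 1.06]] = [[-6.26, -8.31, 8.5],  [-0.42, 3.55, 2.05],  [2.13, -9.24, -10.44]]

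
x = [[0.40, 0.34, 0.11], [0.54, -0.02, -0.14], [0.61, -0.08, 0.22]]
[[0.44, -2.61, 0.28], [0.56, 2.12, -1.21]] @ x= [[-1.06, 0.18, 0.48], [0.63, 0.24, -0.5]]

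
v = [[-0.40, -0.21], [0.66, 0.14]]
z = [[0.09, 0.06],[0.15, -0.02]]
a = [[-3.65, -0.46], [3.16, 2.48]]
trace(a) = -1.17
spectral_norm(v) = 0.81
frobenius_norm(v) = 0.81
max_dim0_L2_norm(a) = 4.83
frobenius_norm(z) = 0.19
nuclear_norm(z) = 0.24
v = a @ z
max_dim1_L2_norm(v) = 0.67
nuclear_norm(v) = 0.91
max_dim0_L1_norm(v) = 1.06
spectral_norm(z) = 0.18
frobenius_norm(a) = 5.45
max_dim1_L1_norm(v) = 0.8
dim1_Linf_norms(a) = [3.65, 3.16]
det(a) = -7.60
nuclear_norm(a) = 6.70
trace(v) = -0.26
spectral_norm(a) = 5.25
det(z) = -0.01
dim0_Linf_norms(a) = [3.65, 2.48]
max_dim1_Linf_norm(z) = 0.15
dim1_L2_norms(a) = [3.68, 4.02]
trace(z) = 0.07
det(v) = 0.08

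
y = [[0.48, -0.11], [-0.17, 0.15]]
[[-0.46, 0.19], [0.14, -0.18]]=y @[[-0.99, 0.16], [-0.16, -0.99]]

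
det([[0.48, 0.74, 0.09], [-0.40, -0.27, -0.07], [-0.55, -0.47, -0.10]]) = -0.000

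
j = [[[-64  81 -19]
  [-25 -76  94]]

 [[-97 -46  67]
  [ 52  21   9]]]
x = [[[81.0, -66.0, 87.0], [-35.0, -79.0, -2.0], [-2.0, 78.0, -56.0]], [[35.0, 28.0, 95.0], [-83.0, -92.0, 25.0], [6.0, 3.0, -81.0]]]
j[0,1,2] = 94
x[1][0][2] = 95.0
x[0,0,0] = 81.0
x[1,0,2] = 95.0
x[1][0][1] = 28.0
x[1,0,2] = 95.0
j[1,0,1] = -46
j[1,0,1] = -46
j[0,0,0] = -64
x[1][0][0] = 35.0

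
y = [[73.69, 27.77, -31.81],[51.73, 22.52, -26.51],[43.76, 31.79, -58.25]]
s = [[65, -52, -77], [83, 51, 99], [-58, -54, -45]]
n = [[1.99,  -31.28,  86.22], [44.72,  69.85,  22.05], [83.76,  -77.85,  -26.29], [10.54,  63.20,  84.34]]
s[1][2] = 99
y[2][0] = 43.76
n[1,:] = [44.72, 69.85, 22.05]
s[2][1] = -54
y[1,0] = 51.73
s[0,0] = 65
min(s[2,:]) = -58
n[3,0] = 10.54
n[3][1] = 63.2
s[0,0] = 65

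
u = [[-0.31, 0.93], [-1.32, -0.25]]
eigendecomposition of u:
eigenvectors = [[(-0.02+0.64j),  (-0.02-0.64j)], [-0.77+0.00j,  -0.77-0.00j]]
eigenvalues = [(-0.28+1.11j), (-0.28-1.11j)]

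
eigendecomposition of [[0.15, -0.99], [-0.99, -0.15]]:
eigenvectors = [[0.76, 0.65],[-0.65, 0.76]]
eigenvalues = [1.0, -1.0]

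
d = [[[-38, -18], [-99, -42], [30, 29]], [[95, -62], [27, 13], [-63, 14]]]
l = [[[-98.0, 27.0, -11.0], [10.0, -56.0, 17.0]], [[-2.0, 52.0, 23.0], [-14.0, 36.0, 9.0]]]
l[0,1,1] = -56.0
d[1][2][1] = 14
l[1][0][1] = 52.0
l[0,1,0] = 10.0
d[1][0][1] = -62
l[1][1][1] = 36.0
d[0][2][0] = 30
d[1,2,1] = 14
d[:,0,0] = [-38, 95]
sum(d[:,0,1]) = -80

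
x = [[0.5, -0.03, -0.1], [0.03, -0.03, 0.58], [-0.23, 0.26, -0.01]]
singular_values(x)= [0.6, 0.56, 0.21]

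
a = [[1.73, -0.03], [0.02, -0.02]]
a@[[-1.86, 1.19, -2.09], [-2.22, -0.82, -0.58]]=[[-3.15, 2.08, -3.60], [0.01, 0.04, -0.03]]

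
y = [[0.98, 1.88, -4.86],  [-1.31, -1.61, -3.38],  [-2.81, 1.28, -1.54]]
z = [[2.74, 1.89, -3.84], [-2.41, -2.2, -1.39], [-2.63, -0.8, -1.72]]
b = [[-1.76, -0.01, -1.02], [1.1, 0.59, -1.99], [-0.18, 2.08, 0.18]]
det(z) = 21.21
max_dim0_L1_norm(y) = 9.78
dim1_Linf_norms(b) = [1.76, 1.99, 2.08]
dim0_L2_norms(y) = [3.25, 2.79, 6.12]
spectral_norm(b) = 2.42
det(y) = 50.87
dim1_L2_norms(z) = [5.08, 3.55, 3.24]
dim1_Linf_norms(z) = [3.84, 2.41, 2.63]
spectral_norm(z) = 5.46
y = z + b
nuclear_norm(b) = 6.47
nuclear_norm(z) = 10.64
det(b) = -9.92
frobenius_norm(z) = 6.99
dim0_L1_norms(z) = [7.78, 4.89, 6.95]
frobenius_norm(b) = 3.75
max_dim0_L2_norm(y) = 6.12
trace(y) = -2.17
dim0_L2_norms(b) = [2.08, 2.16, 2.24]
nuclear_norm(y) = 11.99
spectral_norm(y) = 6.24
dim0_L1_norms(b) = [3.04, 2.68, 3.19]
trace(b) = -0.99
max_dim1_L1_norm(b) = 3.68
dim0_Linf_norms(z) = [2.74, 2.2, 3.84]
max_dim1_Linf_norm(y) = 4.86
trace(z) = -1.18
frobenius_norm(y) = 7.47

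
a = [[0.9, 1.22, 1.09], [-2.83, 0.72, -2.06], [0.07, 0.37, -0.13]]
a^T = [[0.90,-2.83,0.07],[1.22,0.72,0.37],[1.09,-2.06,-0.13]]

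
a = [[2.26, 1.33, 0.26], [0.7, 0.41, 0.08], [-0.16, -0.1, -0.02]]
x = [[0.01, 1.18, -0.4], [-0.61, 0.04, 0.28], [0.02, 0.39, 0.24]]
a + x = [[2.27,2.51,-0.14],[0.09,0.45,0.36],[-0.14,0.29,0.22]]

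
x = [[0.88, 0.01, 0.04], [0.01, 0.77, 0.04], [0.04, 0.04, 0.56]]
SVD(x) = [[-0.98, 0.15, -0.11], [-0.13, -0.98, -0.17], [-0.14, -0.15, 0.98]] @ diag([0.8868760098887792, 0.774748558922173, 0.5483754311890476]) @ [[-0.98, -0.13, -0.14], [0.15, -0.98, -0.15], [-0.11, -0.17, 0.98]]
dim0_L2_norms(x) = [0.88, 0.77, 0.56]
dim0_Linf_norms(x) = [0.88, 0.77, 0.56]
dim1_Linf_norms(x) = [0.88, 0.77, 0.56]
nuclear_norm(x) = 2.21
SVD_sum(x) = [[0.86, 0.11, 0.12], [0.11, 0.02, 0.02], [0.12, 0.02, 0.02]] + [[0.02, -0.11, -0.02], [-0.11, 0.74, 0.12], [-0.02, 0.12, 0.02]] + [[0.01, 0.01, -0.06], [0.01, 0.02, -0.09], [-0.06, -0.09, 0.53]]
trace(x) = 2.21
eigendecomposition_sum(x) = [[0.01,0.01,-0.06],[0.01,0.02,-0.09],[-0.06,-0.09,0.53]] + [[0.86, 0.11, 0.12], [0.11, 0.02, 0.02], [0.12, 0.02, 0.02]] + [[0.02, -0.11, -0.02], [-0.11, 0.74, 0.12], [-0.02, 0.12, 0.02]]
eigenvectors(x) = [[-0.11, 0.98, 0.15], [-0.17, 0.13, -0.98], [0.98, 0.14, -0.15]]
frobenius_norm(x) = 1.30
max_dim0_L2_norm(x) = 0.88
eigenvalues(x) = [0.55, 0.89, 0.77]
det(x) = 0.38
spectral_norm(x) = 0.89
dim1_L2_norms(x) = [0.88, 0.77, 0.56]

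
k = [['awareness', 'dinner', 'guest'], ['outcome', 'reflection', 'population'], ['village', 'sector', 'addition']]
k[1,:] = ['outcome', 'reflection', 'population']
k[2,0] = 'village'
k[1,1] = 'reflection'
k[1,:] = ['outcome', 'reflection', 'population']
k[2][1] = 'sector'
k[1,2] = 'population'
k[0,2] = 'guest'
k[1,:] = ['outcome', 'reflection', 'population']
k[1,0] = 'outcome'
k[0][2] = 'guest'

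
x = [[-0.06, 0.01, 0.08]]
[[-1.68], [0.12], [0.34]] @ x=[[0.10, -0.02, -0.13],  [-0.01, 0.0, 0.01],  [-0.02, 0.00, 0.03]]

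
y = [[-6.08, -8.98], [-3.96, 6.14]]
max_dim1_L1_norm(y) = 15.06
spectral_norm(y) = 11.41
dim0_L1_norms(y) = [10.04, 15.12]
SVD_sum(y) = [[-3.85, -9.85], [1.56, 3.98]] + [[-2.23, 0.87], [-5.52, 2.16]]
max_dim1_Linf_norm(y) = 8.98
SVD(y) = [[-0.93, 0.37], [0.37, 0.93]] @ diag([11.409224169037463, 6.38886561610521]) @ [[0.36, 0.93], [-0.93, 0.36]]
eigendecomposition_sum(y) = [[-7.30, -4.47], [-1.97, -1.21]] + [[1.22,-4.51], [-1.99,7.35]]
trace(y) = 0.06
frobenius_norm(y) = 13.08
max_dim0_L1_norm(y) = 15.12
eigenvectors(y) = [[-0.97, 0.52],[-0.26, -0.85]]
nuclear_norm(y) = 17.80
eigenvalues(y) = [-8.51, 8.57]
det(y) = -72.89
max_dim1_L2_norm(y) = 10.84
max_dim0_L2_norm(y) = 10.88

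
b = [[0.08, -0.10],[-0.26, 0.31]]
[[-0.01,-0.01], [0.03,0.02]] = b @ [[-0.08, -0.05],[0.03, 0.02]]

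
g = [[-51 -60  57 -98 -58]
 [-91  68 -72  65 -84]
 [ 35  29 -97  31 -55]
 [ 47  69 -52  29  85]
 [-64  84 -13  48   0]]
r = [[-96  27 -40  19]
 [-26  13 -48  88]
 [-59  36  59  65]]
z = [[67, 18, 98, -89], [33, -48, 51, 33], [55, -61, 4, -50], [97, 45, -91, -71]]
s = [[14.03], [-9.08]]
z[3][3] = -71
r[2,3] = 65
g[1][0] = -91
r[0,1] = 27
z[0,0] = 67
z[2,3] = -50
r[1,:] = [-26, 13, -48, 88]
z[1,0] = 33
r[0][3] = 19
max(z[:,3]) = 33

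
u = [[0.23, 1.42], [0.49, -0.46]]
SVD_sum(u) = [[0.07, 1.43],  [-0.02, -0.43]] + [[0.16, -0.01],[0.51, -0.03]]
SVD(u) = [[-0.96, 0.29], [0.29, 0.96]] @ diag([1.49441571709169, 0.5363969281318912]) @ [[-0.05, -1.00], [1.0, -0.05]]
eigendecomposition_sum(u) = [[0.54, 0.62],  [0.21, 0.24]] + [[-0.31, 0.8], [0.28, -0.70]]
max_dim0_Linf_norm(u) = 1.42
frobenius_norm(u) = 1.59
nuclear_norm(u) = 2.03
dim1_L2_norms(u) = [1.44, 0.67]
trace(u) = -0.23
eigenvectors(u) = [[0.93, -0.75],[0.37, 0.66]]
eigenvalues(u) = [0.79, -1.02]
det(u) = -0.80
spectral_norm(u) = 1.49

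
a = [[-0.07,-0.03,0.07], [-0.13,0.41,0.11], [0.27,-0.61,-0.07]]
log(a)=[[(-1.89+2.8j), (-0.56-1.16j), (-0.07-1.17j)], [(-0.26+1.06j), (-0.7-0.44j), (0.38-0.44j)], [(0.65-1.88j), (-2.7+0.78j), (-2.61+0.78j)]]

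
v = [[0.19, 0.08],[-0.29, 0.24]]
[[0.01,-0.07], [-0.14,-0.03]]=v@[[0.2,  -0.2], [-0.34,  -0.37]]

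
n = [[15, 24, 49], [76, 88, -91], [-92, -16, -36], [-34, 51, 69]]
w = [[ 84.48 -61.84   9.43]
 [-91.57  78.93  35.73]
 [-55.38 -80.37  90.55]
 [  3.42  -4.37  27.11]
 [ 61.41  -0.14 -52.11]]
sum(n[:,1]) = 147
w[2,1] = -80.37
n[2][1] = -16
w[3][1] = -4.37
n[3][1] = 51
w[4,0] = 61.41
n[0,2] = 49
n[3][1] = 51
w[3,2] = 27.11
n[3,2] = 69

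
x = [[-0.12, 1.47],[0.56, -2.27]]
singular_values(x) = [2.76, 0.2]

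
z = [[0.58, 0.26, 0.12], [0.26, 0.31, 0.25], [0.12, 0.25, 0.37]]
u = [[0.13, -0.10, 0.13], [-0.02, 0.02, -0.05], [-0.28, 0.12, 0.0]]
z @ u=[[0.04, -0.04, 0.06], [-0.04, 0.01, 0.02], [-0.09, 0.04, 0.00]]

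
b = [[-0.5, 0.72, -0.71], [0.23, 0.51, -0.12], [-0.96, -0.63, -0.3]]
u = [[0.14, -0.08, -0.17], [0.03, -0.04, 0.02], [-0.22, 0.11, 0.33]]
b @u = [[0.11, -0.07, -0.13], [0.07, -0.05, -0.07], [-0.09, 0.07, 0.05]]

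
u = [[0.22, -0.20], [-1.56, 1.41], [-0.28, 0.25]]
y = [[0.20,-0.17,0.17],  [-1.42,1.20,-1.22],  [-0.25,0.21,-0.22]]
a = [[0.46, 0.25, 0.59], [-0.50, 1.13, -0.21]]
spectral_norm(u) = 2.16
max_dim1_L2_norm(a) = 1.25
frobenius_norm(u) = 2.16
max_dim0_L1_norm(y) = 1.87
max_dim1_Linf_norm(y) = 1.42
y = u @ a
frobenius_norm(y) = 2.28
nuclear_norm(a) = 2.04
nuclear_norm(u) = 2.16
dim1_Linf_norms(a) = [0.59, 1.13]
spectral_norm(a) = 1.26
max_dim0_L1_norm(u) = 2.06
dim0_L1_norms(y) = [1.87, 1.58, 1.61]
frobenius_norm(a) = 1.48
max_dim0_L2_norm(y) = 1.46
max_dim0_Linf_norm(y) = 1.42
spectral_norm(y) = 2.28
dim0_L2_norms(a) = [0.68, 1.16, 0.63]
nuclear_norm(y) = 2.29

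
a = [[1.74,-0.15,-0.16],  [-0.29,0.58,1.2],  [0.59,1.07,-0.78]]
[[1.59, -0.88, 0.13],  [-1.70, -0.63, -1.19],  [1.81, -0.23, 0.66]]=a @ [[0.81, -0.58, -0.02], [0.26, -0.28, -0.07], [-1.35, -0.53, -0.96]]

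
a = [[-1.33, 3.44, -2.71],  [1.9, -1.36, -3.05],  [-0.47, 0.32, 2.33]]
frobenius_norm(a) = 6.44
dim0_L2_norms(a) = [2.37, 3.71, 4.7]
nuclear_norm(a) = 9.42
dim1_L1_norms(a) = [7.48, 6.31, 3.12]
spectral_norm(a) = 4.90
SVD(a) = [[-0.78, 0.60, 0.16], [-0.47, -0.74, 0.48], [0.41, 0.3, 0.86]] @ diag([4.8987021891053555, 4.163608466589223, 0.357744880328056]) @ [[-0.01, -0.39, 0.92], [-0.56, 0.76, 0.32], [0.83, 0.52, 0.23]]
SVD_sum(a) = [[0.03, 1.51, -3.52], [0.02, 0.9, -2.1], [-0.02, -0.79, 1.86]] + [[-1.41, 1.9, 0.8], [1.74, -2.35, -0.99], [-0.71, 0.96, 0.4]] + [[0.05, 0.03, 0.01],  [0.14, 0.09, 0.04],  [0.25, 0.16, 0.07]]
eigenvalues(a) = [-3.82, 0.69, 2.77]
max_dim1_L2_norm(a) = 4.58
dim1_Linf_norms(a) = [3.44, 3.05, 2.33]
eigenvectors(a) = [[0.84, -0.81, -0.73],[-0.53, -0.57, -0.59],[0.09, -0.12, 0.35]]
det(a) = -7.30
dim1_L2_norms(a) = [4.58, 3.84, 2.4]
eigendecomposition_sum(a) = [[-2.07,2.83,0.49],[1.32,-1.80,-0.31],[-0.23,0.31,0.05]] + [[0.18, 0.48, 1.18], [0.12, 0.34, 0.83], [0.03, 0.07, 0.18]] + [[0.56, 0.13, -4.39],[0.46, 0.11, -3.57],[-0.27, -0.06, 2.10]]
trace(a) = -0.36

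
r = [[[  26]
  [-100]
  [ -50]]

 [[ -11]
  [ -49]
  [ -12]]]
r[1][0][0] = -11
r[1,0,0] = -11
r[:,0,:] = [[26], [-11]]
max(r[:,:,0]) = 26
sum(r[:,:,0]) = -196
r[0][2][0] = -50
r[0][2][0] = -50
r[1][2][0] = -12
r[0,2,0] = -50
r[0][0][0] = 26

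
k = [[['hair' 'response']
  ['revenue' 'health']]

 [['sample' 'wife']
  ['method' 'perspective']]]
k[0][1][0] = 'revenue'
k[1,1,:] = ['method', 'perspective']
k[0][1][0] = 'revenue'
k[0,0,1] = 'response'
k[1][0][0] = 'sample'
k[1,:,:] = [['sample', 'wife'], ['method', 'perspective']]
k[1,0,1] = 'wife'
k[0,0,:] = ['hair', 'response']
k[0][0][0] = 'hair'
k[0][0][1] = 'response'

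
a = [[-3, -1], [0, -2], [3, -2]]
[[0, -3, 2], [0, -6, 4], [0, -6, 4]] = a@[[0, 0, 0], [0, 3, -2]]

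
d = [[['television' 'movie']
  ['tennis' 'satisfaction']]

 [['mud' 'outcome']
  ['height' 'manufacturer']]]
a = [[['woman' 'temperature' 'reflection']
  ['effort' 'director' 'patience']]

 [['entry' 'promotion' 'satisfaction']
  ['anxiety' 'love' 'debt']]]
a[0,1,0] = 'effort'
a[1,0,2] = 'satisfaction'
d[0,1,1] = 'satisfaction'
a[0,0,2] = 'reflection'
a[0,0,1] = 'temperature'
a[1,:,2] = ['satisfaction', 'debt']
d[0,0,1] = 'movie'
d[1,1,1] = 'manufacturer'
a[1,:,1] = ['promotion', 'love']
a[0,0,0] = 'woman'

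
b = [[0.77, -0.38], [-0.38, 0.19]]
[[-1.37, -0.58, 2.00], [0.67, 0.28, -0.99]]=b @ [[-2.03, -1.32, 1.42], [-0.51, -1.16, -2.39]]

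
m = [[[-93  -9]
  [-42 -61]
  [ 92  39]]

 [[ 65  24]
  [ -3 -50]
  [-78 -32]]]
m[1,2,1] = -32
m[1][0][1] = 24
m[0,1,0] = -42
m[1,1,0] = -3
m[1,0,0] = 65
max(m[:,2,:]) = 92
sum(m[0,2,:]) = 131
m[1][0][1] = 24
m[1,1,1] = -50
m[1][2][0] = -78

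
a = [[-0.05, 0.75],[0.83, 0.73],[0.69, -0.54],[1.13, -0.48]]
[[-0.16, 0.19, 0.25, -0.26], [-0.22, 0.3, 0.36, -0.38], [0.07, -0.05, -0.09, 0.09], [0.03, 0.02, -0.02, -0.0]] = a@[[-0.07, 0.13, 0.13, -0.15], [-0.22, 0.26, 0.34, -0.35]]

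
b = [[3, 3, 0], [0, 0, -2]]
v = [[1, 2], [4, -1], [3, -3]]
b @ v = [[15, 3], [-6, 6]]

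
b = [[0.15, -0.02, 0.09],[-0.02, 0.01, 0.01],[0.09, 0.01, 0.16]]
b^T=[[0.15, -0.02, 0.09],[-0.02, 0.01, 0.01],[0.09, 0.01, 0.16]]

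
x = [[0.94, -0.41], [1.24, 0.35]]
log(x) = [[0.27, -0.50], [1.51, -0.45]]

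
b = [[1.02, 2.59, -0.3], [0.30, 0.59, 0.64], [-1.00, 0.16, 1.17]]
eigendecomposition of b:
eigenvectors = [[(-0.77+0j), (0.35+0.55j), 0.35-0.55j], [(0.44+0j), -0.15+0.25j, (-0.15-0.25j)], [(-0.47+0j), -0.70+0.00j, (-0.7-0j)]]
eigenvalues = [(-0.63+0j), (1.7+0.74j), (1.7-0.74j)]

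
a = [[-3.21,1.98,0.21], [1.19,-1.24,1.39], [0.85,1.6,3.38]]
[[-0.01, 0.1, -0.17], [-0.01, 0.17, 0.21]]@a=[[0.01,-0.42,-0.44], [0.41,0.11,0.94]]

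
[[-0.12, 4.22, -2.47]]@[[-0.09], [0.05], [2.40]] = [[-5.71]]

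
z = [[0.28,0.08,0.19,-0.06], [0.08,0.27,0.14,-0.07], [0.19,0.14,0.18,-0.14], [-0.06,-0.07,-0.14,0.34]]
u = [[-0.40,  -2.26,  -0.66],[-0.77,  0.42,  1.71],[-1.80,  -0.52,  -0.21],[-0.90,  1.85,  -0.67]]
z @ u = [[-0.46, -0.81, -0.05], [-0.43, -0.27, 0.43], [-0.38, -0.72, 0.17], [0.02, 0.81, -0.28]]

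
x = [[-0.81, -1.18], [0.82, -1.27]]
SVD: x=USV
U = [[0.66, 0.76], [0.76, -0.66]]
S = [1.73, 1.15]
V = [[0.05, -1.0],[-1.00, -0.05]]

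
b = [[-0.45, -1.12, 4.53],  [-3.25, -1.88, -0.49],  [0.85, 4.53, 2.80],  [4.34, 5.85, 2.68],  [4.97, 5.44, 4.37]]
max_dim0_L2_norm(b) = 9.44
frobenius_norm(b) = 14.11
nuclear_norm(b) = 20.47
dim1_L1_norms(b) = [6.1, 5.62, 8.18, 12.87, 14.78]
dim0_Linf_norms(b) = [4.97, 5.85, 4.53]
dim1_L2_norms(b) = [4.69, 3.79, 5.39, 7.76, 8.57]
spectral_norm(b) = 12.98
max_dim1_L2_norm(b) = 8.57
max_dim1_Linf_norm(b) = 5.85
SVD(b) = [[0.08, -0.93, 0.23], [-0.25, -0.26, -0.53], [0.38, -0.14, -0.77], [0.59, 0.21, -0.05], [0.66, -0.09, 0.27]] @ diag([12.97916028191887, 4.870168386434725, 2.617815551950021]) @ [[0.54, 0.71, 0.46], [0.33, 0.33, -0.88], [0.78, -0.63, 0.05]]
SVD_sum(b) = [[0.57, 0.76, 0.50], [-1.76, -2.32, -1.53], [2.65, 3.49, 2.30], [4.12, 5.43, 3.57], [4.57, 6.02, 3.96]] + [[-1.49, -1.5, 4.0], [-0.41, -0.42, 1.11], [-0.23, -0.23, 0.61], [0.33, 0.33, -0.89], [-0.14, -0.14, 0.37]] + [[0.46, -0.37, 0.03], [-1.07, 0.86, -0.07], [-1.57, 1.27, -0.11], [-0.11, 0.09, -0.01], [0.54, -0.44, 0.04]]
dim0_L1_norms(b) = [13.86, 18.82, 14.87]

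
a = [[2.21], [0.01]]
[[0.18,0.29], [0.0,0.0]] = a @ [[0.08, 0.13]]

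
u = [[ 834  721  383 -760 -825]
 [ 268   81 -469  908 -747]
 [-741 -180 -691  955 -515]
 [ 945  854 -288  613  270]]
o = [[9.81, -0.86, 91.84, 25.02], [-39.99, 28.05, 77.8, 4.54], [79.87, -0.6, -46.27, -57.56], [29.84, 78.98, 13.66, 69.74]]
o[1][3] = 4.54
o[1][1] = 28.05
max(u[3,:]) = 945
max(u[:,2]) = 383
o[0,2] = 91.84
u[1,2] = -469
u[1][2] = -469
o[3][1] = 78.98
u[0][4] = -825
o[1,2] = 77.8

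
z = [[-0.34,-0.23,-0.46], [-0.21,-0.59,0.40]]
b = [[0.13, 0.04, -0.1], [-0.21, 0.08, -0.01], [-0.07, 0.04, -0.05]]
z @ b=[[0.04, -0.05, 0.06], [0.07, -0.04, 0.01]]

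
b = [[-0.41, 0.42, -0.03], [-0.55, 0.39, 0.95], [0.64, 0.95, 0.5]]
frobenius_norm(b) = 1.81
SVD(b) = [[0.19, 0.25, -0.95], [0.65, 0.69, 0.32], [0.74, -0.67, -0.03]] @ diag([1.423642427680267, 1.0044873951742297, 0.47837988152171024]) @ [[0.03,0.73,0.69], [-0.91,-0.26,0.31], [0.41,-0.64,0.66]]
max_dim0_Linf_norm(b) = 0.95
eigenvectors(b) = [[(-0.06-0.52j), (-0.06+0.52j), (0.13+0j)], [(0.61+0j), (0.61-0j), (0.64+0j)], [-0.59+0.03j, (-0.59-0.03j), (0.76+0j)]]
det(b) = 0.68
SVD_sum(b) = [[0.01, 0.20, 0.19], [0.02, 0.67, 0.63], [0.03, 0.76, 0.72]] + [[-0.23, -0.07, 0.08], [-0.64, -0.18, 0.22], [0.62, 0.18, -0.21]] + [[-0.18, 0.29, -0.30], [0.06, -0.1, 0.1], [-0.01, 0.01, -0.01]]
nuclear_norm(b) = 2.91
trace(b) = 0.48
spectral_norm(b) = 1.42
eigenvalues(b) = [(-0.46+0.52j), (-0.46-0.52j), (1.41+0j)]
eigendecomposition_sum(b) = [[(-0.21+0.28j),(0.14+0.09j),-0.08-0.12j], [(-0.3-0.28j),-0.12+0.16j,0.15-0.08j], [(0.3+0.25j),0.10-0.16j,-0.14+0.09j]] + [[-0.21-0.28j,  0.14-0.09j,  -0.08+0.12j],[(-0.3+0.28j),  (-0.12-0.16j),  (0.15+0.08j)],[(0.3-0.25j),  (0.1+0.16j),  -0.14-0.09j]] + [[(0.01+0j),0.13-0.00j,0.14+0.00j], [(0.04+0j),(0.62-0j),(0.65+0j)], [(0.05+0j),(0.74-0j),(0.78+0j)]]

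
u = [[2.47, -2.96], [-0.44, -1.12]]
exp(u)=[[15.21,-11.3], [-1.68,1.50]]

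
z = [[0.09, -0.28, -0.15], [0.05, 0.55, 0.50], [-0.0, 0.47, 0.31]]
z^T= [[0.09,  0.05,  -0.00], [-0.28,  0.55,  0.47], [-0.15,  0.5,  0.31]]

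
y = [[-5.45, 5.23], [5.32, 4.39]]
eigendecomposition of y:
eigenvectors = [[-0.92, -0.4], [0.4, -0.92]]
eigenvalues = [-7.74, 6.68]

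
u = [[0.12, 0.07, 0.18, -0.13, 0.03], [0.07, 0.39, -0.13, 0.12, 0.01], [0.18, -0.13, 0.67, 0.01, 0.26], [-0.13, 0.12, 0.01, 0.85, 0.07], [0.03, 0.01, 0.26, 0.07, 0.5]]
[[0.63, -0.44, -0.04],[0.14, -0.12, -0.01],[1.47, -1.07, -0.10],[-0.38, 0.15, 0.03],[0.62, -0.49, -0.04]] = u@[[1.40, -1.04, -0.09], [0.87, -0.61, -0.06], [1.92, -1.36, -0.13], [-0.39, 0.14, 0.03], [0.2, -0.21, -0.01]]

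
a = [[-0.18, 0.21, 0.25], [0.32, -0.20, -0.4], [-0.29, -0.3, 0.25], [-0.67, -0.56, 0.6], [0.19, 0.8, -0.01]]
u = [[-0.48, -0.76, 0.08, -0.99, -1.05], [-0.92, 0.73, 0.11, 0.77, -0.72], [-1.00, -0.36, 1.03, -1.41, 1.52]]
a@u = [[-0.36, 0.20, 0.27, -0.01, 0.42], [0.43, -0.25, -0.41, 0.09, -0.8], [0.17, -0.09, 0.2, -0.3, 0.90], [0.24, -0.12, 0.50, -0.61, 2.02], [-0.82, 0.44, 0.09, 0.44, -0.79]]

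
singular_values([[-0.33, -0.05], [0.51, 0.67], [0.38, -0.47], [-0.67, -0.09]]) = [1.05, 0.74]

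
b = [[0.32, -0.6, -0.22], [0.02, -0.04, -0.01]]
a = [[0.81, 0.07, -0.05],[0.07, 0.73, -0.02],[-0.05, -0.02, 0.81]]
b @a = [[0.23, -0.41, -0.18], [0.01, -0.03, -0.01]]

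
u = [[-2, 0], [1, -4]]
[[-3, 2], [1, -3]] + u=[[-5, 2], [2, -7]]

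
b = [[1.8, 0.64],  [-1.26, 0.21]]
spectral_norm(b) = 2.24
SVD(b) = [[-0.84, 0.54], [0.54, 0.84]] @ diag([2.2362431156272717, 0.5296382990396699]) @ [[-0.98, -0.19], [-0.19, 0.98]]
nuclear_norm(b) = 2.77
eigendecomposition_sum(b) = [[(0.9-0.75j), 0.32-0.77j], [-0.63+1.52j, 0.10+1.17j]] + [[(0.9+0.75j), 0.32+0.77j], [-0.63-1.52j, 0.10-1.17j]]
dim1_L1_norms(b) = [2.44, 1.47]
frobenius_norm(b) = 2.30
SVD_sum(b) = [[1.85, 0.36],[-1.17, -0.23]] + [[-0.05, 0.28], [-0.09, 0.44]]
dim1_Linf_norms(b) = [1.8, 1.26]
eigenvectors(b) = [[-0.51-0.27j, -0.51+0.27j], [0.81+0.00j, 0.81-0.00j]]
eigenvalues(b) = [(1+0.42j), (1-0.42j)]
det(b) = 1.18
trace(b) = 2.01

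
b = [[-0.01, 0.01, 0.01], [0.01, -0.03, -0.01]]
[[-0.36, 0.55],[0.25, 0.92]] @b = [[0.01,-0.02,-0.01], [0.01,-0.03,-0.01]]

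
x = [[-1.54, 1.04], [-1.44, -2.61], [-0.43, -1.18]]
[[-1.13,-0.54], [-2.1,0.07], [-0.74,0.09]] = x @[[0.93, 0.24], [0.29, -0.16]]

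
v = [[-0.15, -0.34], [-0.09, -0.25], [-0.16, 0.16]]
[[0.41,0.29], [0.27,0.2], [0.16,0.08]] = v @ [[-1.53,-0.95], [-0.54,-0.44]]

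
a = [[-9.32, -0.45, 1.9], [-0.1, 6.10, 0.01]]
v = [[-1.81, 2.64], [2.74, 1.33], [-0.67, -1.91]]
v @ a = [[16.61,16.92,-3.41], [-25.67,6.88,5.22], [6.44,-11.35,-1.29]]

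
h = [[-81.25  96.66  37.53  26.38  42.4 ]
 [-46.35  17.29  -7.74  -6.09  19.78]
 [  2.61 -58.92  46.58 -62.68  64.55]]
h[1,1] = 17.29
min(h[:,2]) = -7.74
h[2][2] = 46.58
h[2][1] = -58.92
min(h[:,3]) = -62.68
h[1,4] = 19.78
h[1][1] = 17.29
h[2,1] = -58.92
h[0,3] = 26.38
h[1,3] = -6.09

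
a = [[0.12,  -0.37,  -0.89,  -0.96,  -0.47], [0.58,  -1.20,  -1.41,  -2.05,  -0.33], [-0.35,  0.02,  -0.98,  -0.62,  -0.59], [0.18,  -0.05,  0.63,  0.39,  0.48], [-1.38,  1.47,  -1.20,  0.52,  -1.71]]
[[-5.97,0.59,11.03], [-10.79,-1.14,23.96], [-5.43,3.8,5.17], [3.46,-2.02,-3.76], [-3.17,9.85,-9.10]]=a @ [[-2.82, -9.02, 5.87], [-7.19, -2.87, -9.27], [4.88, -0.12, -3.56], [5.91, -0.09, -1.30], [-3.68, -0.89, -5.28]]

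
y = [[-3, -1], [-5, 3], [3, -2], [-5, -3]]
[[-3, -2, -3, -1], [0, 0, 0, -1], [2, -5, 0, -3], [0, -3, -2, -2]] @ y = [[15, 6], [5, 3], [34, -8], [19, 1]]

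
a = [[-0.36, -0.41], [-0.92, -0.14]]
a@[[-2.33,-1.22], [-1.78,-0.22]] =[[1.57, 0.53], [2.39, 1.15]]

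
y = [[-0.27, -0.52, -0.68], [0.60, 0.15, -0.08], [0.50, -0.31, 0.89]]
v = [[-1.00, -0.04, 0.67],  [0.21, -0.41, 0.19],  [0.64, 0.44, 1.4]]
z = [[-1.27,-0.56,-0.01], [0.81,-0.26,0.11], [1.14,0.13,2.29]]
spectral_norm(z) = 2.70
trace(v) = -0.01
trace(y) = 0.77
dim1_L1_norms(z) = [1.84, 1.18, 3.56]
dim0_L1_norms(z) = [3.22, 0.95, 2.41]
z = v + y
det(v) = 0.90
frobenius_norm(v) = 2.06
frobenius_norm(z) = 3.04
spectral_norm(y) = 1.28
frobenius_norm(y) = 1.53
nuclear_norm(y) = 2.46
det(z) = 1.74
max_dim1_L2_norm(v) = 1.6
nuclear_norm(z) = 4.49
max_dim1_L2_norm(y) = 1.07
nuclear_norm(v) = 3.28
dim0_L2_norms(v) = [1.21, 0.6, 1.56]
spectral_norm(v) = 1.63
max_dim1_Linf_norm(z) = 2.29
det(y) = 0.45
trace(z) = 0.76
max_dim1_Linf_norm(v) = 1.4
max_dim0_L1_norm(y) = 1.65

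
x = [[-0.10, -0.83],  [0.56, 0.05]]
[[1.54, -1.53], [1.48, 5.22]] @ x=[[-1.01,-1.35], [2.78,-0.97]]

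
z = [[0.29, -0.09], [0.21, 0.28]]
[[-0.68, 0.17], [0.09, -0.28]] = z @ [[-1.82, 0.22], [1.69, -1.15]]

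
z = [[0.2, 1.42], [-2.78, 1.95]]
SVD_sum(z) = [[-0.58, 0.48], [-2.61, 2.16]] + [[0.78,0.94],  [-0.17,-0.21]]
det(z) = 4.34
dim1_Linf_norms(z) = [1.42, 2.78]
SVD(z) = [[0.22, 0.98], [0.98, -0.22]] @ diag([3.467320582830844, 1.2509947945045883]) @ [[-0.77, 0.64], [0.64, 0.77]]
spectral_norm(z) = 3.47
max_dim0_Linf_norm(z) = 2.78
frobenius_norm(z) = 3.69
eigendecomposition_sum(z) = [[0.10+1.16j, 0.71-0.43j],[-1.39+0.84j, 0.98+0.63j]] + [[0.10-1.16j,0.71+0.43j],[-1.39-0.84j,0.98-0.63j]]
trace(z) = 2.15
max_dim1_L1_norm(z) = 4.73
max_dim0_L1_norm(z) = 3.37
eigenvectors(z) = [[-0.26+0.52j,(-0.26-0.52j)],[-0.81+0.00j,-0.81-0.00j]]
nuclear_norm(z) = 4.72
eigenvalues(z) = [(1.08+1.78j), (1.08-1.78j)]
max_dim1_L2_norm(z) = 3.4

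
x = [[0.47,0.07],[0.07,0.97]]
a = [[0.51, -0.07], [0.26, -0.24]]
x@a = [[0.26, -0.05], [0.29, -0.24]]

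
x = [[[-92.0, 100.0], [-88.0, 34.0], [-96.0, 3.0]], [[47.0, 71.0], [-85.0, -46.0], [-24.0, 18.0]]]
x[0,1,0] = -88.0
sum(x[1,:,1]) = 43.0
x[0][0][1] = 100.0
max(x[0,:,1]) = 100.0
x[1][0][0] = 47.0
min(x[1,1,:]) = -85.0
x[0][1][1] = 34.0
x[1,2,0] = -24.0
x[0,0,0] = -92.0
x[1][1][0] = -85.0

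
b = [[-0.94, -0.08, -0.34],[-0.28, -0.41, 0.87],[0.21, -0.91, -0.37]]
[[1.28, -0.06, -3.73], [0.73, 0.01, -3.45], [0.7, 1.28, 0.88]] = b @ [[-1.25, 0.32, 4.63], [-1.04, -1.16, 0.93], [-0.05, -0.43, -2.04]]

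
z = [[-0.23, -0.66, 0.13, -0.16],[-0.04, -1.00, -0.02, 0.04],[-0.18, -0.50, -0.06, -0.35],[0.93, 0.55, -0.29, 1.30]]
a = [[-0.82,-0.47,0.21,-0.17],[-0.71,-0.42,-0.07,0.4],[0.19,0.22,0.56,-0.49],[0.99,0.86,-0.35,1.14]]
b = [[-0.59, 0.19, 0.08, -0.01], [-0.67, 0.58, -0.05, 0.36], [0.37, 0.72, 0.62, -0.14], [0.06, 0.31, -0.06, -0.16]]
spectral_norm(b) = 1.12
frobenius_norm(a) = 2.36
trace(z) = 0.01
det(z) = -0.00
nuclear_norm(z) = 3.17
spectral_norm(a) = 2.03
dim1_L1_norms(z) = [1.18, 1.1, 1.09, 3.07]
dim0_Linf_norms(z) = [0.93, 1.0, 0.29, 1.3]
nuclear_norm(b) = 2.72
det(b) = 0.09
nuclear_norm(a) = 3.62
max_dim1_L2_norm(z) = 1.72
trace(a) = 0.46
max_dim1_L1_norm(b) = 1.85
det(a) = 0.04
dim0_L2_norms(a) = [1.48, 1.09, 0.7, 1.31]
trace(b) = 0.45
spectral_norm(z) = 1.94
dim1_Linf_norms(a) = [0.82, 0.71, 0.56, 1.14]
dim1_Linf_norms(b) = [0.59, 0.67, 0.72, 0.31]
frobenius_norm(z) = 2.21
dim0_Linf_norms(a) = [0.99, 0.86, 0.56, 1.14]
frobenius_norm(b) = 1.58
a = b + z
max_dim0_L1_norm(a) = 2.71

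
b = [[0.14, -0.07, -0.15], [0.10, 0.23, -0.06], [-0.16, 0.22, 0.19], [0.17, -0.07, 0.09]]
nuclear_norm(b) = 0.85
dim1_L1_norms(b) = [0.36, 0.39, 0.57, 0.33]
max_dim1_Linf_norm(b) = 0.23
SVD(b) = [[-0.49, -0.32, 0.14], [0.17, -0.95, -0.02], [0.82, 0.00, -0.20], [-0.24, -0.02, -0.97]] @ diag([0.4029801560064589, 0.26210713579884803, 0.1854908170997536]) @ [[-0.55, 0.67, 0.49], [-0.55, -0.74, 0.39], [-0.63, 0.05, -0.78]]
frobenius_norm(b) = 0.52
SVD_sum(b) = [[0.11, -0.13, -0.10], [-0.04, 0.05, 0.03], [-0.18, 0.22, 0.16], [0.05, -0.07, -0.05]] + [[0.05,0.06,-0.03], [0.14,0.18,-0.1], [-0.00,-0.00,0.0], [0.0,0.0,-0.00]] + [[-0.02, 0.00, -0.02], [0.0, -0.00, 0.0], [0.02, -0.00, 0.03], [0.11, -0.01, 0.14]]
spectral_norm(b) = 0.40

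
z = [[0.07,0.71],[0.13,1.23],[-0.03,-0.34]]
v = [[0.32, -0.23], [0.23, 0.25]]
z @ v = [[0.19, 0.16], [0.32, 0.28], [-0.09, -0.08]]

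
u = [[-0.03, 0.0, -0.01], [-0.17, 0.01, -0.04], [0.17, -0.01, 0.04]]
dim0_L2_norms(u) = [0.24, 0.01, 0.06]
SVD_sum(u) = [[-0.03, 0.0, -0.01], [-0.17, 0.01, -0.04], [0.17, -0.01, 0.04]] + [[0.00, -0.0, -0.00], [-0.0, 0.0, 0.0], [0.0, -0.00, -0.0]] + [[0.00, 0.0, -0.00], [-0.0, -0.0, 0.0], [-0.00, -0.0, 0.00]]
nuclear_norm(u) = 0.25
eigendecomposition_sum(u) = [[-0.02+0.02j, 0.00-0.00j, (-0+0j)],[-0.08+0.08j, 0.01-0.02j, -0.02-0.00j],[(0.09-0.08j), -0.01+0.02j, (0.02+0j)]] + [[(-0.02-0.02j), 0.00+0.00j, -0.00-0.00j], [(-0.08-0.08j), 0.01+0.02j, -0.02+0.00j], [(0.09+0.08j), (-0.01-0.02j), 0.02-0.00j]] + [[-0.00-0.00j, (-0+0j), -0.00-0.00j], [-0.00-0.00j, (-0+0j), -0.00-0.00j], [0j, -0j, 0j]]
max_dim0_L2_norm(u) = 0.24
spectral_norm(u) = 0.25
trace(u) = 0.02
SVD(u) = [[-0.13, 0.99, -0.00], [-0.7, -0.09, 0.71], [0.7, 0.09, 0.71]] @ diag([0.2493767109089162, 0.0033550046573501396, 1.2751009034581418e-19]) @ [[0.97, -0.06, 0.23],[0.17, -0.53, -0.83],[-0.17, -0.85, 0.51]]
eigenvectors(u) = [[0.16-0.04j, (0.16+0.04j), 0.17+0.00j], [(0.7+0j), 0.70-0.00j, 0.85+0.00j], [(-0.7+0j), (-0.7-0j), -0.51+0.00j]]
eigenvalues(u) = [(0.01+0.01j), (0.01-0.01j), (-0+0j)]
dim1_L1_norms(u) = [0.04, 0.22, 0.22]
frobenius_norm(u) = 0.25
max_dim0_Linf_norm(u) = 0.17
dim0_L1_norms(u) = [0.37, 0.02, 0.09]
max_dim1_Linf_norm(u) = 0.17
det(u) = 0.00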